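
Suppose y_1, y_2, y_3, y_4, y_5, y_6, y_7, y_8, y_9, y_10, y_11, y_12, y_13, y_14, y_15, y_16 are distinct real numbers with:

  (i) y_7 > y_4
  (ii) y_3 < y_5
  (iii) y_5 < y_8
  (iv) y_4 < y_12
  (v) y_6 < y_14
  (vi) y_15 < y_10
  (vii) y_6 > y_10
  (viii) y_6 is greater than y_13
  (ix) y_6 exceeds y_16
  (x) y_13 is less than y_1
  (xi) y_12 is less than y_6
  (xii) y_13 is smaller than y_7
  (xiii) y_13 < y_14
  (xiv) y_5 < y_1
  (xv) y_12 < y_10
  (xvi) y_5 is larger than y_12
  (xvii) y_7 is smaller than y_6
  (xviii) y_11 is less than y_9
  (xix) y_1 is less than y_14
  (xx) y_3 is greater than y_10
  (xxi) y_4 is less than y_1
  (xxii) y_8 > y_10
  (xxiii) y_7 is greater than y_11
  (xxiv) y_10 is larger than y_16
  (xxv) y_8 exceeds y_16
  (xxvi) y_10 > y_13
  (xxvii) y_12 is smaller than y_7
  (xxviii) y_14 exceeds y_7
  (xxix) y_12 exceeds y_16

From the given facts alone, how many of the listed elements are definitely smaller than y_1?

8

From y_1 the given relations immediately reach y_4, y_13, y_5.
From those, y_12, y_3 — 5 in total.
From those, y_16, y_10 — 7 in total.
From those, y_15 — 8 in total.
Nothing else is reachable below y_1; 8 in all.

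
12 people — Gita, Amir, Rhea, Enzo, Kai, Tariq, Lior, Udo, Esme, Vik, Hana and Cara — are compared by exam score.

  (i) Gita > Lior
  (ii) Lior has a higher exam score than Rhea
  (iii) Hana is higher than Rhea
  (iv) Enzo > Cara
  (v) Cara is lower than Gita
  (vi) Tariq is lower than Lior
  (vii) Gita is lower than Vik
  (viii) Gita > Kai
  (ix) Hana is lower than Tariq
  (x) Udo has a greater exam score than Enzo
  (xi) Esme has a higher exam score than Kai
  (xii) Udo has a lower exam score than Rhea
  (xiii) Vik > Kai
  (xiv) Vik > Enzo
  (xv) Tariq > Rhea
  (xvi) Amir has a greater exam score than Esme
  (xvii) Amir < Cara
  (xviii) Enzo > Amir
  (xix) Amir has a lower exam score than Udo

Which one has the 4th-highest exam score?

Chaining the given pairs: Kai < Esme < Amir < Cara < Enzo < Udo < Rhea < Hana < Tariq < Lior < Gita < Vik.
Counting 4 from the largest end gives Tariq.

Tariq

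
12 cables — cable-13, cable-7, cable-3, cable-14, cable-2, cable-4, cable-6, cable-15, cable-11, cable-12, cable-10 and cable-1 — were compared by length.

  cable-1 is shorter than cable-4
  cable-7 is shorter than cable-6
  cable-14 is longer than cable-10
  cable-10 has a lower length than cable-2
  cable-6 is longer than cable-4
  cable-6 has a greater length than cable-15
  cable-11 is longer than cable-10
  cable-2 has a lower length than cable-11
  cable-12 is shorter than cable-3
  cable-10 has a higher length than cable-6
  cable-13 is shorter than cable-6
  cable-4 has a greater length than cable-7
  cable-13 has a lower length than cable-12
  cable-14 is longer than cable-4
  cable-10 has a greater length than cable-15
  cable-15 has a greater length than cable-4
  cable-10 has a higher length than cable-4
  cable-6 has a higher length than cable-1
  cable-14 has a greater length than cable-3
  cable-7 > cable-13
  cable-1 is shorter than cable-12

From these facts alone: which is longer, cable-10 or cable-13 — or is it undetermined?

cable-10

Chaining the given relations: cable-13 < cable-7 < cable-4 < cable-15 < cable-6 < cable-10.
So cable-10 is longer.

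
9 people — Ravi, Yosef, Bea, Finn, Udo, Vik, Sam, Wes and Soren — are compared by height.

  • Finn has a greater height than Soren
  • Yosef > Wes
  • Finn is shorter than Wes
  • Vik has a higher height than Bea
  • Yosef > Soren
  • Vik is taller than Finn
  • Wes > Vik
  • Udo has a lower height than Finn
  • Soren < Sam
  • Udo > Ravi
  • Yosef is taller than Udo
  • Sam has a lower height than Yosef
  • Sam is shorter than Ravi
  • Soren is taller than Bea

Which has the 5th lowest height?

Udo

The consecutive relations fix a unique order: Bea < Soren < Sam < Ravi < Udo < Finn < Vik < Wes < Yosef.
The 5th smallest is Udo.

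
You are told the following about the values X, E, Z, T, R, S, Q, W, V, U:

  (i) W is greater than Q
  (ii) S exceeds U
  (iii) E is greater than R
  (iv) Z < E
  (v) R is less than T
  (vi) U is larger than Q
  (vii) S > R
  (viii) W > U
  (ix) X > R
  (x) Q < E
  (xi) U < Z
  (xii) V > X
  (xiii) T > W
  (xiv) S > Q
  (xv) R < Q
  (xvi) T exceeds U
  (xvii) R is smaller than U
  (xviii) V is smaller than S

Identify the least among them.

R

X is not least since R < X; Q is not least since R < Q; V is not least since X < V; U is not least since Q < U; S is not least since U < S; W is not least since U < W; Z is not least since U < Z; T is not least since W < T; E is not least since R < E.
Only R has nothing below it, so R is the least.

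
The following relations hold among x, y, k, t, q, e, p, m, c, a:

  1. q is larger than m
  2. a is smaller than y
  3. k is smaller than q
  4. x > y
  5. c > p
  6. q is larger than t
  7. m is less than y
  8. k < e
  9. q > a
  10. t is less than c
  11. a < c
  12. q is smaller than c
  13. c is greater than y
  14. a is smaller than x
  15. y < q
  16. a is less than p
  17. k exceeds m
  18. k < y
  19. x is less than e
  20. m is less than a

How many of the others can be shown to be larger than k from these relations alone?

5

From k the given relations immediately reach y, q, e.
From those, x, c — 5 in total.
Nothing else is reachable above k; 5 in all.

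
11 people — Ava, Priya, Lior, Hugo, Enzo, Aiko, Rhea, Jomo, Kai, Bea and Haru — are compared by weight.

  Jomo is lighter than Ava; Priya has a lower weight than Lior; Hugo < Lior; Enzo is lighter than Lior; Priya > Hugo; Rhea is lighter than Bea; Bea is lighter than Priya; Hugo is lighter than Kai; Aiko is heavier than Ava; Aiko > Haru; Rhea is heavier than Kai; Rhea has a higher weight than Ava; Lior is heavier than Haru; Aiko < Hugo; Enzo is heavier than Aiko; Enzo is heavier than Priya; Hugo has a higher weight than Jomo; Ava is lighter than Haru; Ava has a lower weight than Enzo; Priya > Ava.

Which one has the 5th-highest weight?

Piecing the relations together gives one ordering: Jomo < Ava < Haru < Aiko < Hugo < Kai < Rhea < Bea < Priya < Enzo < Lior.
The 5th largest is Rhea.

Rhea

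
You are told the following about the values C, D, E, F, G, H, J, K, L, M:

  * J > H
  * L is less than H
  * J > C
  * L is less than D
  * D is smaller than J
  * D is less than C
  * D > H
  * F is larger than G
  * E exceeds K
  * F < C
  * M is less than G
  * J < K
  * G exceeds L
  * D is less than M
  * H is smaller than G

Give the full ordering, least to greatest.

The consecutive links are each given: L < H; H < D; D < M; M < G; G < F; F < C; C < J; J < K; K < E.

L < H < D < M < G < F < C < J < K < E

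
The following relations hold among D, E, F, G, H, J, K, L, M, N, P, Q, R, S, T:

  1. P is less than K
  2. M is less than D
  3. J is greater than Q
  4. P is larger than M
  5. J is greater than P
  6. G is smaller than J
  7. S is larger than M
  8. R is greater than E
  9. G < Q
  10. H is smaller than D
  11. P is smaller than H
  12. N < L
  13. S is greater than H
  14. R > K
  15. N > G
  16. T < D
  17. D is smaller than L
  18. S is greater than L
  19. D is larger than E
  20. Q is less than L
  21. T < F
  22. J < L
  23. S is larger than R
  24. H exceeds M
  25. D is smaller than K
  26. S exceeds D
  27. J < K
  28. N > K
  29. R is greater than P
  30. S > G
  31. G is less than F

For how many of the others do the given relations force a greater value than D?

From D the given relations immediately reach K, L, S.
From those, N, R — 5 in total.
No other element is forced above D by the given relations, so the count is 5.

5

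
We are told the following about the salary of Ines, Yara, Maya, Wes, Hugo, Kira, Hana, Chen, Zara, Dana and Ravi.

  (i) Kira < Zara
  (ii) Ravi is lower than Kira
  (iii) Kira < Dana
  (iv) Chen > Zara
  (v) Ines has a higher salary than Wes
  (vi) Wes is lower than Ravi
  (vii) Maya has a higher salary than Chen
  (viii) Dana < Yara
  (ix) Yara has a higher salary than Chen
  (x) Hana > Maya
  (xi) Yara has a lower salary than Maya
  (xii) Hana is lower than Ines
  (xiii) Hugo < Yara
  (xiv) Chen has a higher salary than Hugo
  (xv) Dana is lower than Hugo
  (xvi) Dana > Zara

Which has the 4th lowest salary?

Zara

The consecutive relations fix a unique order: Wes < Ravi < Kira < Zara < Dana < Hugo < Chen < Yara < Maya < Hana < Ines.
The 4th smallest is Zara.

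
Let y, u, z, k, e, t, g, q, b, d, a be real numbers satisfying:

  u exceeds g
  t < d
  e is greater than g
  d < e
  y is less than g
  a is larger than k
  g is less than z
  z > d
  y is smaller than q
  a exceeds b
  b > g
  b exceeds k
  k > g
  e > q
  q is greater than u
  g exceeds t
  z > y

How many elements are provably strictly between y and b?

2

Chaining upward from y reaches: g, u, q, k, e, a, z.
Chaining downward from b reaches: t, g, k.
Strictly between y and b are those in both lists: g, k — 2 elements.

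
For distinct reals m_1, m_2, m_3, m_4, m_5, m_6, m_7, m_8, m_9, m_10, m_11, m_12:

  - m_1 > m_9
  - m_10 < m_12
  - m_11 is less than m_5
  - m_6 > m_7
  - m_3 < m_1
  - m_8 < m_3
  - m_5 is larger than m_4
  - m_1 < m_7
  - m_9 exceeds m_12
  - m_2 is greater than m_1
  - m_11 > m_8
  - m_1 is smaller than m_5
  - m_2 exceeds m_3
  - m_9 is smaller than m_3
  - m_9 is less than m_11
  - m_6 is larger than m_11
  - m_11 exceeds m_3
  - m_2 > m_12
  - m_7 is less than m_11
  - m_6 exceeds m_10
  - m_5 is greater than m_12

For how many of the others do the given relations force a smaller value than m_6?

The elements the relations force below m_6 are m_10, m_8, m_12, m_9, m_3, m_1, m_7, m_11 — no chain reaches any other.
That is 8.

8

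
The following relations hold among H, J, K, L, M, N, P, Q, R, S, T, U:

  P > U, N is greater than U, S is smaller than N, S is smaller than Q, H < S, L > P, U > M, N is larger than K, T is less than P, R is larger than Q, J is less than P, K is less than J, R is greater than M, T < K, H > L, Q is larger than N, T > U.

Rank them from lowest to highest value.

M < U < T < K < J < P < L < H < S < N < Q < R

Each adjacent pair is fixed by a given relation: M < U; U < T; T < K; K < J; J < P; P < L; L < H; H < S; S < N; N < Q; Q < R. Chaining them end to end gives the full order.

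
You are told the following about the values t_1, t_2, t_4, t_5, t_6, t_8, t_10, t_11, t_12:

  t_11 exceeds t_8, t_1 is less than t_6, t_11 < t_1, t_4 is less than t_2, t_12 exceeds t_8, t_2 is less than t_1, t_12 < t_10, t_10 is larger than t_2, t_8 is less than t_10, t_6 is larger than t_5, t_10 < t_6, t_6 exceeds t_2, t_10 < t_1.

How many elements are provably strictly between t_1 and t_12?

Chaining upward from t_12 reaches: t_10, t_6.
Chaining downward from t_1 reaches: t_8, t_4, t_2, t_11, t_10.
Strictly between t_12 and t_1 are those in both lists: t_10 — 1 element.

1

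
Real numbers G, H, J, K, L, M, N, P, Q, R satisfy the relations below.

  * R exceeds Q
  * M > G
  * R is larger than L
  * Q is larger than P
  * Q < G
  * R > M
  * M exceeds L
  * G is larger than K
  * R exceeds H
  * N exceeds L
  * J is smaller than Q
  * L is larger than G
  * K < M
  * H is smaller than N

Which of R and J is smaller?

J

J < Q and Q < G give J < G.
Then G < L extends the chain to L.
Then L < M extends the chain to M.
Then M < R extends the chain to R.
So J < R; J is the smaller of the two.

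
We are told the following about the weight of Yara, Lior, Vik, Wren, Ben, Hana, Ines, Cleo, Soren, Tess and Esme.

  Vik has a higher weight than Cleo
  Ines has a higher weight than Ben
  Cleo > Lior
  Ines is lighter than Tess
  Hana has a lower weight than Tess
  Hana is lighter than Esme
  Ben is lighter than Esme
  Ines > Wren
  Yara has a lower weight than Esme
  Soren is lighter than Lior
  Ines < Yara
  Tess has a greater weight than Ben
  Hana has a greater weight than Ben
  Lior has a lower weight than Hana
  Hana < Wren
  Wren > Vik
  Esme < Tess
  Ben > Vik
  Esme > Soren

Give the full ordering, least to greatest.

Soren < Lior < Cleo < Vik < Ben < Hana < Wren < Ines < Yara < Esme < Tess

Nothing is placed below Soren, so it is least; from there Soren < Lior; Lior < Cleo; Cleo < Vik; Vik < Ben; Ben < Hana; Hana < Wren; Wren < Ines; Ines < Yara; Yara < Esme; Esme < Tess, each given directly.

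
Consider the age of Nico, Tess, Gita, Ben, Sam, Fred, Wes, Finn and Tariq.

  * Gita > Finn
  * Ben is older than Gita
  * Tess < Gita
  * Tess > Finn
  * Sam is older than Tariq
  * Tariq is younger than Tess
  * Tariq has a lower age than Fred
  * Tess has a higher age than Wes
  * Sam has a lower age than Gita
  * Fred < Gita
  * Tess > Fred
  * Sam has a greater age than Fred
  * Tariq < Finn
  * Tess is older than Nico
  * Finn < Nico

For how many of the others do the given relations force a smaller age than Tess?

The elements the relations force below Tess are Tariq, Finn, Fred, Nico, Wes — no chain reaches any other.
That is 5.

5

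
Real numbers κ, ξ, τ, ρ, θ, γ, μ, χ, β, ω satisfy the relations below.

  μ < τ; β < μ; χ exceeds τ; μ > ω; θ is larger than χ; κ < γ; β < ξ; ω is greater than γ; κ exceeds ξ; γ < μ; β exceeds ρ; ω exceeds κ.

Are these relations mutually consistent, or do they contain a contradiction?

The single ordering ρ < β < ξ < κ < γ < ω < μ < τ < χ < θ satisfies every listed relation, so no contradiction arises.

consistent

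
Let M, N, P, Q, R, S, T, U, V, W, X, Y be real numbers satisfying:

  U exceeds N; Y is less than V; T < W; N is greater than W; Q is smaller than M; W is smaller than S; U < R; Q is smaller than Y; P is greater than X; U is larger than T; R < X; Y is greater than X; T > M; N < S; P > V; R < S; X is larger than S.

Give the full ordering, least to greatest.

Q < M < T < W < N < U < R < S < X < Y < V < P

Each adjacent pair is fixed by a given relation: Q < M; M < T; T < W; W < N; N < U; U < R; R < S; S < X; X < Y; Y < V; V < P. Chaining them end to end gives the full order.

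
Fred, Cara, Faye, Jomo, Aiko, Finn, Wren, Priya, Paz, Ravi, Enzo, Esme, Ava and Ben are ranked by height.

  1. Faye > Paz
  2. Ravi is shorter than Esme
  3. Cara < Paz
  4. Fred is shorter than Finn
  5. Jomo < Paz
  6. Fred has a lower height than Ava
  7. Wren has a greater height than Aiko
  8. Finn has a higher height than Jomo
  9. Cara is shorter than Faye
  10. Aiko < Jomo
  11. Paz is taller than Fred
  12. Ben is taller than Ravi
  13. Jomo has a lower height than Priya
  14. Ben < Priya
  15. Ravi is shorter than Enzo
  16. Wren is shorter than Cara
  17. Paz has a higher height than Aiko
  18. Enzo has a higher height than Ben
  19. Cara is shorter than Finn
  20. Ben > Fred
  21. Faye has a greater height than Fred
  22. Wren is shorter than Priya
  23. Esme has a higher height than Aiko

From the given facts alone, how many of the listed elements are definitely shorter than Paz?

The elements the relations force below Paz are Aiko, Fred, Wren, Jomo, Cara — no chain reaches any other.
That is 5.

5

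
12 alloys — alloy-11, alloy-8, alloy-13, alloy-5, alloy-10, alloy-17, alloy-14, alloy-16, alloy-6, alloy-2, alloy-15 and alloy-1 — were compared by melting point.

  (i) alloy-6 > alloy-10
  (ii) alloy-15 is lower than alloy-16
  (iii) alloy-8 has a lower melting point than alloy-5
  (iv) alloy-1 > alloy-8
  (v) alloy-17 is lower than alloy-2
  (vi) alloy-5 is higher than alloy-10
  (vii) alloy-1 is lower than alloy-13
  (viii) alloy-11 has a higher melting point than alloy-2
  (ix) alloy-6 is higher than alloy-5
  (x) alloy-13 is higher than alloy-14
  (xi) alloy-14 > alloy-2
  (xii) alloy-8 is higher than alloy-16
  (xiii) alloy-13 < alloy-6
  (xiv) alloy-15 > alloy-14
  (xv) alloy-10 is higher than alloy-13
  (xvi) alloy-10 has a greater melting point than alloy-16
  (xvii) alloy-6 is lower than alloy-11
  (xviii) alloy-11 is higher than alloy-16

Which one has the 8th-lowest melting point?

Piecing the relations together gives one ordering: alloy-17 < alloy-2 < alloy-14 < alloy-15 < alloy-16 < alloy-8 < alloy-1 < alloy-13 < alloy-10 < alloy-5 < alloy-6 < alloy-11.
The 8th smallest is alloy-13.

alloy-13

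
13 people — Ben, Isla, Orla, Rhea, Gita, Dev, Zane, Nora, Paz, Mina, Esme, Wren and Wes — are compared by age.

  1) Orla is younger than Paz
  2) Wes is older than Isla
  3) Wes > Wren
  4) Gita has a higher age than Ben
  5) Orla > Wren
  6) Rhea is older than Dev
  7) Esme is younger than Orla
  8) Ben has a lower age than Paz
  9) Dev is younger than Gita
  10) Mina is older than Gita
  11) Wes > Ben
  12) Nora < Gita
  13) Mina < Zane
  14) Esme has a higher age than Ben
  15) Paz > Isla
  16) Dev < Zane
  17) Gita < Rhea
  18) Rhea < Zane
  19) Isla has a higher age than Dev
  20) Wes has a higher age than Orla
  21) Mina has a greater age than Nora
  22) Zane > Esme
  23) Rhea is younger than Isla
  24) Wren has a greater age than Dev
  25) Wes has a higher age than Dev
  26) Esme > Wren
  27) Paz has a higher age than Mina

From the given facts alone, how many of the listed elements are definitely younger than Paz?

Directly below Paz: Ben, Orla, Isla, Mina.
One step further: Dev, Wren, Esme, Nora, Gita, Rhea (10 so far).
Nothing else is reachable below Paz; 10 in all.

10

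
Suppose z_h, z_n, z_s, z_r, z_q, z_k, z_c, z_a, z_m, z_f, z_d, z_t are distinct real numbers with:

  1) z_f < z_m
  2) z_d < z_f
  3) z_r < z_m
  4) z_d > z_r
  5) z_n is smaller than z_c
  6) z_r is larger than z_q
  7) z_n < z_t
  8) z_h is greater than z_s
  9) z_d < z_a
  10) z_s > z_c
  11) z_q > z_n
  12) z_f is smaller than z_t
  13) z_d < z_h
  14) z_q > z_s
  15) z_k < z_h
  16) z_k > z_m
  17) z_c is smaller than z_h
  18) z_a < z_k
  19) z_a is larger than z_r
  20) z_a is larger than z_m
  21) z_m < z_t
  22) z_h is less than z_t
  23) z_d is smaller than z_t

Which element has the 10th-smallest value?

Piecing the relations together gives one ordering: z_n < z_c < z_s < z_q < z_r < z_d < z_f < z_m < z_a < z_k < z_h < z_t.
The 10th smallest is z_k.

z_k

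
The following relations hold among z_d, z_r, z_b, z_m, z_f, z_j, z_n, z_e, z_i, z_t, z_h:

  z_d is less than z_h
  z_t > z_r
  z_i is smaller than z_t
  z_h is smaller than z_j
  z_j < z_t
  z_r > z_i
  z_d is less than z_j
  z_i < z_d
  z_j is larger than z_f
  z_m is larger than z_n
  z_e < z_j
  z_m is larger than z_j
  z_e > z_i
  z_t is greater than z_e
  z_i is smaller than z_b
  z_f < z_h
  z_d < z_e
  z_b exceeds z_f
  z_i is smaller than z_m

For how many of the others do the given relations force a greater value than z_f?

5

The elements the relations force above z_f are z_h, z_j, z_b, z_t, z_m — no chain reaches any other.
That is 5.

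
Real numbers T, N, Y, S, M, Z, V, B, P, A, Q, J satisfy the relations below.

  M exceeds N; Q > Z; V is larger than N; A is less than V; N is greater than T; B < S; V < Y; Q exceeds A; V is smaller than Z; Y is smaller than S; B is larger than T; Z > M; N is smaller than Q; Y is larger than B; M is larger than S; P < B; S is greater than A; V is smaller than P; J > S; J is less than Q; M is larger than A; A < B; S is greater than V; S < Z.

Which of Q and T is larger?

Q

Link the given pairs in sequence: T < N; N < V; V < P; P < B; B < Y; Y < S; S < M; M < Z; Z < Q.
Together: T < N < V < P < B < Y < S < M < Z < Q.
So T < Q; Q is the larger of the two.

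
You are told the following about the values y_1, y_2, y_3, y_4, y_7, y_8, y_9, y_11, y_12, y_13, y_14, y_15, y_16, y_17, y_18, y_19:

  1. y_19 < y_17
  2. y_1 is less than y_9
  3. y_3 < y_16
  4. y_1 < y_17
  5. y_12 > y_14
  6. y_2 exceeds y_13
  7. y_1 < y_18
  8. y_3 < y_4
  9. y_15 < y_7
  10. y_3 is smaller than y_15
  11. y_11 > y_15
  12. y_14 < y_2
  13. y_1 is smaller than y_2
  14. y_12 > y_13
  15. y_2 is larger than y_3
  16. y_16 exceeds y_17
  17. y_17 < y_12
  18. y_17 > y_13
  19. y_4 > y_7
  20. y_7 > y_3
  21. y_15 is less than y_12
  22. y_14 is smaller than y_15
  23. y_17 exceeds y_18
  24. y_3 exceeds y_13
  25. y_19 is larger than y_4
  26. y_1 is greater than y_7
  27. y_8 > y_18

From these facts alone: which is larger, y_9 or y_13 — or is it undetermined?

y_9

Link the given pairs in sequence: y_13 < y_3; y_3 < y_15; y_15 < y_7; y_7 < y_1; y_1 < y_9.
Together: y_13 < y_3 < y_15 < y_7 < y_1 < y_9.
So y_9 is larger.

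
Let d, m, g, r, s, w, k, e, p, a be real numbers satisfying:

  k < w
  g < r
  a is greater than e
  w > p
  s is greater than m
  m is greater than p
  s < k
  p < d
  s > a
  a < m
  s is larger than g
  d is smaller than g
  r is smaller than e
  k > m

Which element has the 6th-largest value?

Chaining the given pairs: p < d < g < r < e < a < m < s < k < w.
The 6th largest is e.

e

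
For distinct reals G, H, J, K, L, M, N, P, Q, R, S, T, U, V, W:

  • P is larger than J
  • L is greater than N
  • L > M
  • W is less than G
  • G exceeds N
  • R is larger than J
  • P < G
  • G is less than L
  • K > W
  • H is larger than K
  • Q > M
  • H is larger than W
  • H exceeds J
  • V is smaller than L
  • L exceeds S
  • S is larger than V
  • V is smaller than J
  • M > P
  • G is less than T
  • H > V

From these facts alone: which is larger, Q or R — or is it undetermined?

Following every chain through R: below R we get V, J.
Q is not reached, and no chain runs the other way from Q to R.
So the given relations leave the order of R and Q undetermined.

undetermined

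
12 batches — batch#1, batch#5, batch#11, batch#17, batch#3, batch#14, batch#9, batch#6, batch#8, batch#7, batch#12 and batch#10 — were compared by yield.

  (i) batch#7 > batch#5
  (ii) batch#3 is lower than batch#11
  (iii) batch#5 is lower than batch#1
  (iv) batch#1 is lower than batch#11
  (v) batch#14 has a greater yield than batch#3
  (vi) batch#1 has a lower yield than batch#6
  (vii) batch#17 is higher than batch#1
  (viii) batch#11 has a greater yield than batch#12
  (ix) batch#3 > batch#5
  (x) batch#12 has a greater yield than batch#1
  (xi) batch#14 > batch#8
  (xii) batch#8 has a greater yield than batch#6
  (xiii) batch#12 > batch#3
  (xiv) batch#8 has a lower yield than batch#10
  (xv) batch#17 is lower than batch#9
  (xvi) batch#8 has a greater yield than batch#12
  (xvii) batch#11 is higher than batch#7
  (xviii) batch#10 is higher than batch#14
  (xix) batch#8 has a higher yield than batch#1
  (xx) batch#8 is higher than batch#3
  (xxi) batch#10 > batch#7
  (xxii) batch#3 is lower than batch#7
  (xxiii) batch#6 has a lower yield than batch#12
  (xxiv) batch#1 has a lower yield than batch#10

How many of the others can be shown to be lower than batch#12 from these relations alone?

From batch#12 the given relations immediately reach batch#3, batch#1, batch#6.
From those, batch#5 — 4 in total.
Nothing else is reachable below batch#12; 4 in all.

4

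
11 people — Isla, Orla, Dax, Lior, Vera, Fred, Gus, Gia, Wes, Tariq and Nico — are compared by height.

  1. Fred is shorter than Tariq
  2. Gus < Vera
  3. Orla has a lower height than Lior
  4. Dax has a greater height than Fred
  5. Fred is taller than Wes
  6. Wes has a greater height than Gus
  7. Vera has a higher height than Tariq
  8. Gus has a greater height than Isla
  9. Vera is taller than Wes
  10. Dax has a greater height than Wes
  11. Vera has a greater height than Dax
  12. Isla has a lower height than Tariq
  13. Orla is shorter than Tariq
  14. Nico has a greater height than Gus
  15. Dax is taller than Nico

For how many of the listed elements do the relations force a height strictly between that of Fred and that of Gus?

Chaining upward from Gus reaches: Nico, Wes, Tariq, Dax, Vera.
Chaining downward from Fred reaches: Isla, Wes.
Strictly between Gus and Fred are those in both lists: Wes — 1 element.

1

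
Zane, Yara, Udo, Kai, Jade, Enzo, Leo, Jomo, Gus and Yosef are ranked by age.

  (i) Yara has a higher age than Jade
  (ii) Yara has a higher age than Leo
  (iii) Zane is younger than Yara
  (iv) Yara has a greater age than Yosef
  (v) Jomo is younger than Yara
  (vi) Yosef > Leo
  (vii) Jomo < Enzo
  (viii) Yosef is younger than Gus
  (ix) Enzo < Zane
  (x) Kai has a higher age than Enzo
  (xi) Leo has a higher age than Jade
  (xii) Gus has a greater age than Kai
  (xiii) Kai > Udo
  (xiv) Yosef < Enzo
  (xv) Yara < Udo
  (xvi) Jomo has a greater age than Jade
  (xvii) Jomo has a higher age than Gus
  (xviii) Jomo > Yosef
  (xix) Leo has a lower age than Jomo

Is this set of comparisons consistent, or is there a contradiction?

We have Kai < Gus stated directly, yet also Gus < Jomo < Enzo < Zane < Yara < Udo < Kai by chaining the others — so Gus < Kai. Contradiction.

inconsistent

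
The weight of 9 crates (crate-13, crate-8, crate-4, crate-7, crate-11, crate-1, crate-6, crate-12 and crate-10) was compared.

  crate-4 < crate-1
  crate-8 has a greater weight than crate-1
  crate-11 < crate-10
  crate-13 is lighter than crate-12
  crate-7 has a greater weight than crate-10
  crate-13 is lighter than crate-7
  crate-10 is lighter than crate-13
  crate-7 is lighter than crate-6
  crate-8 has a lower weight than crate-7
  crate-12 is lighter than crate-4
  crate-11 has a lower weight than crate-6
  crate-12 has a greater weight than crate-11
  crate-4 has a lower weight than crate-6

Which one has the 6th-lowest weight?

crate-1

Piecing the relations together gives one ordering: crate-11 < crate-10 < crate-13 < crate-12 < crate-4 < crate-1 < crate-8 < crate-7 < crate-6.
The 6th smallest is crate-1.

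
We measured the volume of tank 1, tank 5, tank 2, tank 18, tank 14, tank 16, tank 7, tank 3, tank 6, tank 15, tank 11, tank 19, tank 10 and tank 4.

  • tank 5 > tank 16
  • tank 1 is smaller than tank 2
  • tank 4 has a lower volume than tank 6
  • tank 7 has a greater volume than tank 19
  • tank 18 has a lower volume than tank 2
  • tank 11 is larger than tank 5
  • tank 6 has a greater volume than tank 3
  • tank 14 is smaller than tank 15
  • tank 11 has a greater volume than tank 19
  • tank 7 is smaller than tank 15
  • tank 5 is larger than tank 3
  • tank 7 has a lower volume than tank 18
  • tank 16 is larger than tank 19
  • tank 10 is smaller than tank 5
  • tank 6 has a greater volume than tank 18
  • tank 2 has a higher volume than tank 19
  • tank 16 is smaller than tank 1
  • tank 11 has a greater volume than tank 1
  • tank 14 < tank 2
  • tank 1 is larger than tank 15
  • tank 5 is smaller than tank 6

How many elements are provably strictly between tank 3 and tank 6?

1

Chaining upward from tank 3 reaches: tank 5, tank 11.
Chaining downward from tank 6 reaches: tank 4, tank 10, tank 19, tank 16, tank 7, tank 18, tank 5.
Strictly between tank 3 and tank 6 are those in both lists: tank 5 — 1 element.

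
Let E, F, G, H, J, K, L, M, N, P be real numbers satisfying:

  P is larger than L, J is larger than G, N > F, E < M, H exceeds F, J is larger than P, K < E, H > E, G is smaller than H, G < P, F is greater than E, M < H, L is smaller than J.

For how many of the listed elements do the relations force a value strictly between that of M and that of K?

Chaining upward from K reaches: E, F, N, H.
Chaining downward from M reaches: E.
Strictly between K and M are those in both lists: E — 1 element.

1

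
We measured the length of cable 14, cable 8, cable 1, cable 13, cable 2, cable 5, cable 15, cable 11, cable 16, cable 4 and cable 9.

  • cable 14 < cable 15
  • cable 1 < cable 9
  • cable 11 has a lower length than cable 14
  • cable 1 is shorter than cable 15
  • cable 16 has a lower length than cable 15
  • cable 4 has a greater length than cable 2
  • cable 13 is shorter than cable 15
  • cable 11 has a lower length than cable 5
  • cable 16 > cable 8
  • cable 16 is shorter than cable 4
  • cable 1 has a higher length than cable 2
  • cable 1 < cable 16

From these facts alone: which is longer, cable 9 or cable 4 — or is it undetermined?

undetermined

Following every chain through cable 4: below cable 4 we get cable 8, cable 2, cable 1, cable 16.
cable 9 is not reached, and no chain runs the other way from cable 9 to cable 4.
So the given relations leave the order of cable 4 and cable 9 undetermined.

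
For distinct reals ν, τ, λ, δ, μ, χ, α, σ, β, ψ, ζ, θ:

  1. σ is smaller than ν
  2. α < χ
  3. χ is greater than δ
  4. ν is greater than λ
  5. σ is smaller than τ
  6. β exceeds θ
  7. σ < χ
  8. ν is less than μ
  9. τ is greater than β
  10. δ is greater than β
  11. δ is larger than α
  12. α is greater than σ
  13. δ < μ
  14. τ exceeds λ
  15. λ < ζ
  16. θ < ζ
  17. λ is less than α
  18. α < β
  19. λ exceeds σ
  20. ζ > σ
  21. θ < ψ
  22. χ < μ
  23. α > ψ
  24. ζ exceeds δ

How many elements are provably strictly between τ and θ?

Chaining upward from θ reaches: ψ, α, β, δ, χ, ζ, μ.
Chaining downward from τ reaches: σ, ψ, λ, α, β.
Strictly between θ and τ are those in both lists: ψ, α, β — 3 elements.

3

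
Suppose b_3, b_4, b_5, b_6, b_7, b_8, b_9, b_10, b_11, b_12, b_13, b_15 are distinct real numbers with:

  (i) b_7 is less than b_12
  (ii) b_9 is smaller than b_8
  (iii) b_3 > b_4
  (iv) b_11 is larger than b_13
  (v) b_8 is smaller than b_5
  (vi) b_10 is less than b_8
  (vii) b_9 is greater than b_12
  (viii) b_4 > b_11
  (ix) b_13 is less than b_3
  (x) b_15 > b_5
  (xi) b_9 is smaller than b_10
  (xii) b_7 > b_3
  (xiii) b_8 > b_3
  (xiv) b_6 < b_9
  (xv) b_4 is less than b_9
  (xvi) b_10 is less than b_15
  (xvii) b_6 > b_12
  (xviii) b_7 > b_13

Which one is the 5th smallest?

Chaining the given pairs: b_13 < b_11 < b_4 < b_3 < b_7 < b_12 < b_6 < b_9 < b_10 < b_8 < b_5 < b_15.
Counting 5 from the smallest end gives b_7.

b_7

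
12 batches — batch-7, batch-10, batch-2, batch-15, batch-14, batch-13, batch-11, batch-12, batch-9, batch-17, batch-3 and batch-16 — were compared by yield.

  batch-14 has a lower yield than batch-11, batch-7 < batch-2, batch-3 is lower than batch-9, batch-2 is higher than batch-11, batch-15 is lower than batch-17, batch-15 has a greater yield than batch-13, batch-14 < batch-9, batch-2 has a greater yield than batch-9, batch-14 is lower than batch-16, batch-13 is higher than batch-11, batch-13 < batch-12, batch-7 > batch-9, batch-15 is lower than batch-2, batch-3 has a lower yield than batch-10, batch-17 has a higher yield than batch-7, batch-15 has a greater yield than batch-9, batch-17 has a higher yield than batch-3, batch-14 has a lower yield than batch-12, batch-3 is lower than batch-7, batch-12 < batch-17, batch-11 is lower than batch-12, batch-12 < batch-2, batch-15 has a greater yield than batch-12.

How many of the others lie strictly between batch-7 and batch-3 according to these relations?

1

The relations place batch-3 below batch-7. An element lies strictly between them when it is forced above batch-3 and also forced below batch-7.
Above batch-3: {batch-9, batch-15, batch-10, batch-2, batch-17}. Below batch-7: {batch-14, batch-9}.
Intersection: {batch-9} — 1.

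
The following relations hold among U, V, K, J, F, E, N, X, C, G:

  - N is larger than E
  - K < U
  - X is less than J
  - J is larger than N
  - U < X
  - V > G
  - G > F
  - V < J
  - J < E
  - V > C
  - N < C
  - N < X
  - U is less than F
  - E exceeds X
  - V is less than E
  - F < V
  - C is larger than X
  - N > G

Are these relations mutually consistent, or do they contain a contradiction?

inconsistent

Chaining the given relations yields N < X < C < V < J < E, so N < E. But one relation states E < N. These cannot both hold.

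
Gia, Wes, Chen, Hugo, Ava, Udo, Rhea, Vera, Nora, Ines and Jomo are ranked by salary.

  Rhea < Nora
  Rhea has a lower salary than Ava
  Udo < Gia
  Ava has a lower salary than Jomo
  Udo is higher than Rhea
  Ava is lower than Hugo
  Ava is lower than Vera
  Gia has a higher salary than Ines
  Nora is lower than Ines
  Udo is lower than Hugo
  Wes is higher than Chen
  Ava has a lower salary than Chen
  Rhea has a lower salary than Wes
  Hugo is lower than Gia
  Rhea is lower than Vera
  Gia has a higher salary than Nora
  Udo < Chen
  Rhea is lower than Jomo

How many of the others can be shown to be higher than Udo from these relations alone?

4

Directly above Udo: Hugo, Chen, Gia.
One step further: Wes (4 so far).
Nothing else is reachable above Udo; 4 in all.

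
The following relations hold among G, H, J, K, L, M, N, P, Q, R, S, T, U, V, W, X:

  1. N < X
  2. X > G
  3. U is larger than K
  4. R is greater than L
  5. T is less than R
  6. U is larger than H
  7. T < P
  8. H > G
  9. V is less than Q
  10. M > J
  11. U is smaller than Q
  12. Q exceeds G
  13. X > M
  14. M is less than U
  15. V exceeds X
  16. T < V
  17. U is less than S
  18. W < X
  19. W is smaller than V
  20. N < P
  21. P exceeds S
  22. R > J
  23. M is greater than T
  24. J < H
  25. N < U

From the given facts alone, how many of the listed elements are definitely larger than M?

Directly above M: X, U.
One step further: V, S, Q (5 so far).
One step further: P (6 so far).
Nothing else is reachable above M; 6 in all.

6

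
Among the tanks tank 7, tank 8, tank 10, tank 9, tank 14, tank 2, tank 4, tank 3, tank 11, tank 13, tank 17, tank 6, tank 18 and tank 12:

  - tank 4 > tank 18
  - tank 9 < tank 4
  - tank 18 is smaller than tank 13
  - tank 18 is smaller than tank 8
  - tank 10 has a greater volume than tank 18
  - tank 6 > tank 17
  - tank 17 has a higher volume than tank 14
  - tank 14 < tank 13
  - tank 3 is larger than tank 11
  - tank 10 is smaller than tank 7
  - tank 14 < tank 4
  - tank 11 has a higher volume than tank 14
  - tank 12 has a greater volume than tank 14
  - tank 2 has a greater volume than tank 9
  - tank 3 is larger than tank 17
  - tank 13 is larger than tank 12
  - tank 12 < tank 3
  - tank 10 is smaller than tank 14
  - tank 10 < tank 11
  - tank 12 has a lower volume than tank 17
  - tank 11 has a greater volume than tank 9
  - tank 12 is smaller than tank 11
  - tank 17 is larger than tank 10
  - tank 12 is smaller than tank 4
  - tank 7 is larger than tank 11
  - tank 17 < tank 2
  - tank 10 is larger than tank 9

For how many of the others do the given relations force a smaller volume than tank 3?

7

From tank 3 the given relations immediately reach tank 12, tank 17, tank 11.
From those, tank 9, tank 10, tank 14 — 6 in total.
From those, tank 18 — 7 in total.
Nothing else is reachable below tank 3; 7 in all.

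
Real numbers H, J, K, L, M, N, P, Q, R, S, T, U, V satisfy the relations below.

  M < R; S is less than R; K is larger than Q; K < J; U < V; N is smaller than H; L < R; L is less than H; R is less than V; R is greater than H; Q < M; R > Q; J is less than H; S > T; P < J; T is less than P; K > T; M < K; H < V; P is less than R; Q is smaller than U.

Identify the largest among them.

V

Chaining downward from V: directly below it, U, H, R; then N, Q, P, M, L, S, J; then T, K.
That covers every other element, and nothing is given above V, so V is the largest.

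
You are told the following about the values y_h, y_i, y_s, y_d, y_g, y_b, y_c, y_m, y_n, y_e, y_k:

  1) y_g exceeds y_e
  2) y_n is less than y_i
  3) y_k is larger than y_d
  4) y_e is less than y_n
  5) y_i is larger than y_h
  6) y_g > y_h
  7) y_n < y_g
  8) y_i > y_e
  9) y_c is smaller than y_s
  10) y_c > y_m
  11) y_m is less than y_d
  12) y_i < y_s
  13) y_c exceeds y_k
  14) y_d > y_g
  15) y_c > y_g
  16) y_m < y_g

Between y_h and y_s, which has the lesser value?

Chaining the given relations: y_h < y_g < y_d < y_k < y_c < y_s.
So y_h < y_s; y_h is the smaller of the two.

y_h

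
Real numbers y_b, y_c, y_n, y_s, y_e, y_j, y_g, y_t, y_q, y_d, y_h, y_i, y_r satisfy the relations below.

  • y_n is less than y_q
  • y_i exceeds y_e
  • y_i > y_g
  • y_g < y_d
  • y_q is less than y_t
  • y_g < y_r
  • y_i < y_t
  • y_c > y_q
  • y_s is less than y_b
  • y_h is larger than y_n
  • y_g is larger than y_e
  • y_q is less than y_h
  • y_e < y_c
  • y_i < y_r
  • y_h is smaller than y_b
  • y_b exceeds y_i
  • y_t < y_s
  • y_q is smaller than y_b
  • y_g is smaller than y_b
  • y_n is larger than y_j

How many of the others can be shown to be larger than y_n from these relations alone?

6

Directly above y_n: y_q, y_h.
One step further: y_t, y_c, y_b (5 so far).
One step further: y_s (6 so far).
Nothing else is reachable above y_n; 6 in all.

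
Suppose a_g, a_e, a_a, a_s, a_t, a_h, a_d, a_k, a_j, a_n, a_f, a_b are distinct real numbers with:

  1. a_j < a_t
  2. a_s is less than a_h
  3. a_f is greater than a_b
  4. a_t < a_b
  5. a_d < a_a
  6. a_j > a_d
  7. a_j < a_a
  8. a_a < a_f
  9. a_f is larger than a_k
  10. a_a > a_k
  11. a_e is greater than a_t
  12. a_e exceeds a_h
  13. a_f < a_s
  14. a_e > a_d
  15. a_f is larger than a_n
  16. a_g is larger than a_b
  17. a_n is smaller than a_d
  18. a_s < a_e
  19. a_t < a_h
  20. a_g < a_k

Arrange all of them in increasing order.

Each adjacent pair is fixed by a given relation: a_n < a_d; a_d < a_j; a_j < a_t; a_t < a_b; a_b < a_g; a_g < a_k; a_k < a_a; a_a < a_f; a_f < a_s; a_s < a_h; a_h < a_e. Chaining them end to end gives the full order.

a_n < a_d < a_j < a_t < a_b < a_g < a_k < a_a < a_f < a_s < a_h < a_e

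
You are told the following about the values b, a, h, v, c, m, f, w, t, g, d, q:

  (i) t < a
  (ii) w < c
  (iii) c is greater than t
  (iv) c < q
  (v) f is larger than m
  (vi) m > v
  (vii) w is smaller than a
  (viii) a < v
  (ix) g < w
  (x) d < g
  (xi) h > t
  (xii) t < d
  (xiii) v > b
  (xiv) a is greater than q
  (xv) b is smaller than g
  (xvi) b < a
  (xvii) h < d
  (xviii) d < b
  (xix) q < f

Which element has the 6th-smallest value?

w

The consecutive relations fix a unique order: t < h < d < b < g < w < c < q < a < v < m < f.
Counting 6 from the smallest end gives w.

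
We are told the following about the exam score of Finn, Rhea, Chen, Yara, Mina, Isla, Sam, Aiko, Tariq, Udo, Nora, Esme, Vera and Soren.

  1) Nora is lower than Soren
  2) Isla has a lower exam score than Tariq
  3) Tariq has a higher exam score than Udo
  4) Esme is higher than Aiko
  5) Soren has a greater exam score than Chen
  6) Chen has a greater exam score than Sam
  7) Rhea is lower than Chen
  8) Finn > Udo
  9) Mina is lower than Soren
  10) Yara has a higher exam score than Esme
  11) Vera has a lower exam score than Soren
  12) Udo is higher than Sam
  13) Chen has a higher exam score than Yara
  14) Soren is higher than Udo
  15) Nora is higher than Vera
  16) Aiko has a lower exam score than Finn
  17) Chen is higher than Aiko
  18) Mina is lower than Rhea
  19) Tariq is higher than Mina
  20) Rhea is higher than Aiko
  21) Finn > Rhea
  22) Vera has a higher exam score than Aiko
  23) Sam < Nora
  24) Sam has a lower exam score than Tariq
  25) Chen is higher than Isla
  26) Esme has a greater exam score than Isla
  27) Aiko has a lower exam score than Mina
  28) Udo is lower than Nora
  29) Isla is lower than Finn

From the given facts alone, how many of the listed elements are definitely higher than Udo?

The elements the relations force above Udo are Finn, Nora, Soren, Tariq — no chain reaches any other.
That is 4.

4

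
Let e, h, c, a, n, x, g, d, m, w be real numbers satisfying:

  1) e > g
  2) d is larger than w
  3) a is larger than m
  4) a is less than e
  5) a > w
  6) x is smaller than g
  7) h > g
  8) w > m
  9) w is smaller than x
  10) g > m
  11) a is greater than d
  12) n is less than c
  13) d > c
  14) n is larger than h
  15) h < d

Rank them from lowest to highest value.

Each adjacent pair is fixed by a given relation: m < w; w < x; x < g; g < h; h < n; n < c; c < d; d < a; a < e. Chaining them end to end gives the full order.

m < w < x < g < h < n < c < d < a < e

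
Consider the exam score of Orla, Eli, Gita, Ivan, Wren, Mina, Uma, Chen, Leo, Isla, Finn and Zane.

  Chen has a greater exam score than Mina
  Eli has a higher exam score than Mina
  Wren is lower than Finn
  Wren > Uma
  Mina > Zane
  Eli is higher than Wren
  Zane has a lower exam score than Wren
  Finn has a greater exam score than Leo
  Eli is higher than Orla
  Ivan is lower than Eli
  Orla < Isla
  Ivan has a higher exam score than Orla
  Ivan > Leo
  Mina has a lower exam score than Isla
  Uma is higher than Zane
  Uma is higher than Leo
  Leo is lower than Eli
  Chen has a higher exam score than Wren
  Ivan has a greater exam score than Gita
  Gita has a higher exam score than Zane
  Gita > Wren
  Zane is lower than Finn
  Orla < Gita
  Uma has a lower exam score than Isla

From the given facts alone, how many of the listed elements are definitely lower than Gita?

5

The elements the relations force below Gita are Orla, Zane, Leo, Uma, Wren — no chain reaches any other.
That is 5.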